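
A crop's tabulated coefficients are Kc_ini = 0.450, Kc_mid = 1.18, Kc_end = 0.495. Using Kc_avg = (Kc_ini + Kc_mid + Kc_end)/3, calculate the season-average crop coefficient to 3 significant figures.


Kc_avg = (0.450 + 1.18 + 0.495)/3 = 0.708
Therefore the season-average crop coefficient = 0.708.


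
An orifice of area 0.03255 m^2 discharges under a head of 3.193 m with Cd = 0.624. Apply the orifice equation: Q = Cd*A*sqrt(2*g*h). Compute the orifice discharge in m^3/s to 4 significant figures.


Q = 0.624 * 0.03255 * sqrt(2*9.81*3.193) = 0.1608 m^3/s
Therefore the orifice discharge = 0.1608 m^3/s.


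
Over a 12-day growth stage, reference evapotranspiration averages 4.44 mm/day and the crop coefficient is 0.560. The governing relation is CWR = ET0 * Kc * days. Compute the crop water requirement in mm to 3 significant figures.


CWR = 4.44 * 0.560 * 12 = 29.8 mm
Therefore the crop water requirement = 29.8 mm.


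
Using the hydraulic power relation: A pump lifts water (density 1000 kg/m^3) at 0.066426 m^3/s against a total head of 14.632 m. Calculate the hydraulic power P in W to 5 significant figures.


Approach: apply the hydraulic power relation, P = rho*g*Q*H.
P = 1000 * 9.81 * 0.066426 * 14.632 = 9534.8 W
Therefore the hydraulic power P = 9534.8 W.


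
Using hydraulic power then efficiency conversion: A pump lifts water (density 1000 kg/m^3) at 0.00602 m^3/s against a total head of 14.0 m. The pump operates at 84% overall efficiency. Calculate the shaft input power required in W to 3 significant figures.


Approach: apply hydraulic power then efficiency conversion, P = rho*g*Q*H; P_in = P/eta.
Step 1 — hydraulic power (P = rho*g*Q*H):
  P = 1000 * 9.81 * 0.00602 * 14.0 = 826.79 W
Step 2 — input power: P_in = P/eta = 826.79 / 0.84 = 984 W
Therefore the shaft input power required = 984 W.


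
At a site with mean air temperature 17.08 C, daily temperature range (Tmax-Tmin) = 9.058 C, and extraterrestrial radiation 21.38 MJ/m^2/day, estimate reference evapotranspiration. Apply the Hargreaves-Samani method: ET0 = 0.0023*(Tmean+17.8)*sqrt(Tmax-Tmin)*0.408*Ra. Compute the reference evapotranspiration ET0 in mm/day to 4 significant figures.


ET0 = 0.0023*(17.08+17.8)*sqrt(9.058)*0.408*21.38 = 2.106 mm/day
Therefore the reference evapotranspiration ET0 = 2.106 mm/day.


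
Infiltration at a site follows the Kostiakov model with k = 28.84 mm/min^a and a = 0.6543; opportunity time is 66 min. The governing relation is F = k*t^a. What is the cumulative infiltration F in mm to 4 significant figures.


F = 28.84 * 66^0.6543 = 447.2 mm
Therefore the cumulative infiltration F = 447.2 mm.


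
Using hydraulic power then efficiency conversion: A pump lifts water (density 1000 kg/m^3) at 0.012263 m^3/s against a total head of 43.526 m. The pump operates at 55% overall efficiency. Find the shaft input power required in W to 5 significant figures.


Approach: apply hydraulic power then efficiency conversion, P = rho*g*Q*H; P_in = P/eta.
Step 1 — hydraulic power (P = rho*g*Q*H):
  P = 1000 * 9.81 * 0.012263 * 43.526 = 5236.179 W
Step 2 — input power: P_in = P/eta = 5236.179 / 0.55 = 9520.3 W
Therefore the shaft input power required = 9520.3 W.


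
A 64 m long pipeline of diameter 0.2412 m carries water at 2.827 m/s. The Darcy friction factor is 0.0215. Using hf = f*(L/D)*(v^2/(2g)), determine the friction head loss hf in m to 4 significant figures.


hf = 0.0215 * (64/0.2412) * (2.827^2 / (2*9.81))
hf = 2.324 m
Therefore the friction head loss hf = 2.324 m.


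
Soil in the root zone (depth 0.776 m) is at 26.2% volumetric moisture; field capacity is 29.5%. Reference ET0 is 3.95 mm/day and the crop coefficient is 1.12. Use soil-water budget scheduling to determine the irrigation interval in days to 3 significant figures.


Approach: apply soil-water budget scheduling, SMD = (FC-theta)/100*depth*1000; ETc = ET0*Kc; interval = SMD/ETc.
Step 1 — soil moisture deficit:
  SMD = (29.5 - 26.2)/100 * 0.776 * 1000 = 25.608 mm
Step 2 — daily crop ET (ETc = ET0*Kc):
  ETc = 3.95 * 1.12 = 4.4240 mm/day
Step 3 — irrigation interval (SMD/ETc):
  interval = 25.608 / 4.4240 = 5.79 days
Therefore the irrigation interval = 5.79 days.


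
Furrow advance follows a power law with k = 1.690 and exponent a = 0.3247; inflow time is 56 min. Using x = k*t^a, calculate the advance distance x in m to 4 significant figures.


x = 1.690 * 56^0.3247 = 6.245 m
Therefore the advance distance x = 6.245 m.


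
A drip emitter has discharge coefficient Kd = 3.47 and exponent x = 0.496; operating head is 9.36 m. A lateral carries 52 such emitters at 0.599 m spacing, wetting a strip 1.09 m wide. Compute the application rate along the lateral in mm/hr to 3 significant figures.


Approach: apply the emitter equation with a lateral mass balance, q = Kd*h^x; Q = n*q; rate = Q/(n*spacing*width).
Step 1 — single emitter flow (q = Kd*h^x):
  q = 3.47 * 9.36^0.496 = 10.522 L/hr
Step 2 — total lateral flow: Q = 52 * 10.522 = 547.12 L/hr
Step 3 — wetted area: A = 52 * 0.599 * 1.09 = 33.951 m^2
Step 4 — application rate: Q/A = 547.12/33.951 = 16.1 mm/hr
Therefore the application rate along the lateral = 16.1 mm/hr.


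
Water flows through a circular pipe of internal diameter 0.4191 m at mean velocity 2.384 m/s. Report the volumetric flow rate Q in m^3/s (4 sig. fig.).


Approach: apply the continuity equation for pipe flow, Q = A * v with A = pi*(D/2)^2.
A = pi*(0.4191/2)^2 = 0.137951 m^2
Q = 0.137951 * 2.384 = 0.3289 m^3/s
Therefore the volumetric flow rate Q = 0.3289 m^3/s.


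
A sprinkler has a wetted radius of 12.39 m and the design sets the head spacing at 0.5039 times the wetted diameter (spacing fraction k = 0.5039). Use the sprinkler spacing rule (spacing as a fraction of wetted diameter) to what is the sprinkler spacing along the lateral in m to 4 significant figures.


Approach: apply the sprinkler spacing rule (spacing as a fraction of wetted diameter), S = k*(2*R).
S = 0.5039 * (2 * 12.39) = 12.49 m
Therefore the sprinkler spacing along the lateral = 12.49 m.


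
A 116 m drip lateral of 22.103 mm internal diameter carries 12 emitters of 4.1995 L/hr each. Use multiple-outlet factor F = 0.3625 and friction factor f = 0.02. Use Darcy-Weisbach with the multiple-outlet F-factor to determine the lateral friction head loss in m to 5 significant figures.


Approach: apply Darcy-Weisbach with the multiple-outlet F-factor, Q = n*q/(3600*1000) m^3/s; v = Q/A; hf = F*f*(L/D)*(v^2/(2g)).
Q = 12*4.1995/(3600*1000) = 1.399833e-05 m^3/s
A = pi*(22.103e-3/2)^2 = 3.837005e-04 m^2, so v = Q/A = 0.03648245 m/s
hf = 0.3625*0.02*(116/0.022103)*(0.03648245^2/(2*9.81)) = 0.0025812 m
Therefore the lateral friction head loss = 0.0025812 m.


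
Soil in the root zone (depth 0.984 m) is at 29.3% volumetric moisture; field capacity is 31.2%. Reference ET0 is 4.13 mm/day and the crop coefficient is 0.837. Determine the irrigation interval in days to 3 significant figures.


Approach: apply soil-water budget scheduling, SMD = (FC-theta)/100*depth*1000; ETc = ET0*Kc; interval = SMD/ETc.
Step 1 — soil moisture deficit:
  SMD = (31.2 - 29.3)/100 * 0.984 * 1000 = 18.696 mm
Step 2 — daily crop ET (ETc = ET0*Kc):
  ETc = 4.13 * 0.837 = 3.4568 mm/day
Step 3 — irrigation interval (SMD/ETc):
  interval = 18.696 / 3.4568 = 5.41 days
Therefore the irrigation interval = 5.41 days.


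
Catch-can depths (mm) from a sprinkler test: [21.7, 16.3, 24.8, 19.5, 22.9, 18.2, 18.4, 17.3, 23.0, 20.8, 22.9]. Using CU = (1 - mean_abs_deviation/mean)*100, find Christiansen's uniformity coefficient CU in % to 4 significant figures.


mean = 20.5273 mm
mean |d_i - mean| = 2.35207 mm
CU = (1 - 2.35207/20.5273)*100 = 88.54 %
Therefore Christiansen's uniformity coefficient CU = 88.54 %.


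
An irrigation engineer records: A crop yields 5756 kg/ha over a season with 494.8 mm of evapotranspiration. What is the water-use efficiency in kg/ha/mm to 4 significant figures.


Approach: apply the water-use efficiency ratio, WUE = yield/ET.
WUE = 5756 / 494.8 = 11.63 kg/ha/mm
Therefore the water-use efficiency = 11.63 kg/ha/mm.


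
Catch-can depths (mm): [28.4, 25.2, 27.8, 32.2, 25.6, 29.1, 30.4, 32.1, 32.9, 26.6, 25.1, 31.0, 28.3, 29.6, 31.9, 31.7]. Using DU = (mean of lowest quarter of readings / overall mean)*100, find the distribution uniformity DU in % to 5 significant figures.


sorted lowest 4 of 16: [25.1, 25.2, 25.6, 26.6] -> mean = 25.62500 mm
overall mean = 29.24375 mm
DU = (25.62500/29.24375)*100 = 87.626 %
Therefore the distribution uniformity DU = 87.626 %.


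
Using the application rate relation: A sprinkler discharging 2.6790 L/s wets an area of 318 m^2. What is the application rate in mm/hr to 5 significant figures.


Approach: apply the application rate relation, rate = (Q/A)*3600.
rate = (2.6790 / 318) * 3600 = 30.328 mm/hr
Therefore the application rate = 30.328 mm/hr.


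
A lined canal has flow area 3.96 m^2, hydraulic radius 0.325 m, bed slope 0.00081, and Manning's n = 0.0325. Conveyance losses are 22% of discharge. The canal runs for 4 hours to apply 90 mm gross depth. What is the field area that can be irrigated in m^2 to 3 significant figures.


Approach: apply Manning's equation with a conveyance and depth budget, Q = (1/n)*A*R^(2/3)*S^(1/2); Q_field = Q*(1-loss); Area = Q_field*t/(d/1000).
Step 1 — canal discharge (Manning's equation):
  Q = (1/0.0325) * 3.96 * 0.325^(2/3) * 0.00081^(1/2) = 1.6392 m^3/s
Step 2 — delivered flow: Q_field = 1.6392*(1 - 22/100) = 1.2786 m^3/s
Step 3 — volume delivered: V = 1.2786 * 4*3600 = 18412 m^3
Step 4 — area served: A = V / (depth/1000) = 18412 / 0.09 = 205000 m^2
Therefore the field area that can be irrigated = 205000 m^2.


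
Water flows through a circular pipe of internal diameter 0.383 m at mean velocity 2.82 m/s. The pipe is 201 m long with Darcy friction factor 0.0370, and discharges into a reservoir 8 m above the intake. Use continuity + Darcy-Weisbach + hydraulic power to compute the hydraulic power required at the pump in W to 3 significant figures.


Approach: apply continuity + Darcy-Weisbach + hydraulic power, Q = A*v; hf = f*(L/D)*(v^2/(2g)); H = static + hf; P = rho*g*Q*H.
Step 1 — flow rate (continuity, Q = A*v):
  A = pi*(0.383/2)^2 = 0.11521 m^2
  Q = 0.11521 * 2.82 = 0.32489 m^3/s
Step 2 — friction head loss (Darcy-Weisbach):
  hf = 0.0370 * (201/0.383) * (2.82^2 / (2*9.81))
  hf = 7.8704 m
Step 3 — total head: H = 8 + 7.8704 = 15.870 m
Step 4 — hydraulic power (P = rho*g*Q*H):
  P = 1000 * 9.81 * 0.32489 * 15.870 = 50600 W
Therefore the hydraulic power required at the pump = 50600 W.


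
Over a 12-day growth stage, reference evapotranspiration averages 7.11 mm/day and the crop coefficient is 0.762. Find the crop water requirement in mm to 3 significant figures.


Approach: apply the crop water requirement relation, CWR = ET0 * Kc * days.
CWR = 7.11 * 0.762 * 12 = 65.0 mm
Therefore the crop water requirement = 65.0 mm.


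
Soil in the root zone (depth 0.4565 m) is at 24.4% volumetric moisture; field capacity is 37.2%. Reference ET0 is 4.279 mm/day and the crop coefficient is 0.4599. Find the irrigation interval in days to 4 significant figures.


Approach: apply soil-water budget scheduling, SMD = (FC-theta)/100*depth*1000; ETc = ET0*Kc; interval = SMD/ETc.
Step 1 — soil moisture deficit:
  SMD = (37.2 - 24.4)/100 * 0.4565 * 1000 = 58.4320 mm
Step 2 — daily crop ET (ETc = ET0*Kc):
  ETc = 4.279 * 0.4599 = 1.96791 mm/day
Step 3 — irrigation interval (SMD/ETc):
  interval = 58.4320 / 1.96791 = 29.69 days
Therefore the irrigation interval = 29.69 days.


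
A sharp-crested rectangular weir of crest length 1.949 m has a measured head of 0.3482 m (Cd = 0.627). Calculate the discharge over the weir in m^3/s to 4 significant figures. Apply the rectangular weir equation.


Approach: apply the rectangular weir equation, Q = (2/3)*Cd*L*sqrt(2g)*H^1.5.
Q = (2/3)*0.627*1.949*sqrt(2*9.81)*0.3482^1.5 = 0.7414 m^3/s
Therefore the discharge over the weir = 0.7414 m^3/s.


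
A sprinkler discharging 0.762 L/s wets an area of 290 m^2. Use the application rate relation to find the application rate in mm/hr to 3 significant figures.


Approach: apply the application rate relation, rate = (Q/A)*3600.
rate = (0.762 / 290) * 3600 = 9.46 mm/hr
Therefore the application rate = 9.46 mm/hr.


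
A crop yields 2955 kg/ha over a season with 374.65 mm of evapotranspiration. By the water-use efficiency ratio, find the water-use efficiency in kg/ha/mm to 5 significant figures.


Approach: apply the water-use efficiency ratio, WUE = yield/ET.
WUE = 2955 / 374.65 = 7.8874 kg/ha/mm
Therefore the water-use efficiency = 7.8874 kg/ha/mm.


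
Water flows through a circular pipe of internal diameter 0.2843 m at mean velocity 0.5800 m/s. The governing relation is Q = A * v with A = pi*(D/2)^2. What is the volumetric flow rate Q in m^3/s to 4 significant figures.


A = pi*(0.2843/2)^2 = 0.0634810 m^2
Q = 0.0634810 * 0.5800 = 0.03682 m^3/s
Therefore the volumetric flow rate Q = 0.03682 m^3/s.


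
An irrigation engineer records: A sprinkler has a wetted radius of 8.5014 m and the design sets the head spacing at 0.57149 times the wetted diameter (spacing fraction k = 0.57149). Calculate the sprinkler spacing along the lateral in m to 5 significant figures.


Approach: apply the sprinkler spacing rule (spacing as a fraction of wetted diameter), S = k*(2*R).
S = 0.57149 * (2 * 8.5014) = 9.7169 m
Therefore the sprinkler spacing along the lateral = 9.7169 m.


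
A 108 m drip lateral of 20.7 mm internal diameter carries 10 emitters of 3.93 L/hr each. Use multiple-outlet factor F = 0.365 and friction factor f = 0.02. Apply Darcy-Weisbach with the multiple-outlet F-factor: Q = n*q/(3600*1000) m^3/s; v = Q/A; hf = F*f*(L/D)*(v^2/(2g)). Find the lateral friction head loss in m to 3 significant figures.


Q = 10*3.93/(3600*1000) = 1.0917e-05 m^3/s
A = pi*(20.7e-3/2)^2 = 3.3654e-04 m^2, so v = Q/A = 0.032438 m/s
hf = 0.365*0.02*(108/0.0207)*(0.032438^2/(2*9.81)) = 0.00204 m
Therefore the lateral friction head loss = 0.00204 m.


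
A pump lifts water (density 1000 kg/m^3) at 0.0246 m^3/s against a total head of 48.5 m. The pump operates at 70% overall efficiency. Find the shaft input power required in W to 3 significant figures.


Approach: apply hydraulic power then efficiency conversion, P = rho*g*Q*H; P_in = P/eta.
Step 1 — hydraulic power (P = rho*g*Q*H):
  P = 1000 * 9.81 * 0.0246 * 48.5 = 11704 W
Step 2 — input power: P_in = P/eta = 11704 / 0.7 = 16700 W
Therefore the shaft input power required = 16700 W.


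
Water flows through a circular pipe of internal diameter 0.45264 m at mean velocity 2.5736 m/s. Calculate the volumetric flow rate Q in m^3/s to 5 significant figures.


Approach: apply the continuity equation for pipe flow, Q = A * v with A = pi*(D/2)^2.
A = pi*(0.45264/2)^2 = 0.1609147 m^2
Q = 0.1609147 * 2.5736 = 0.41413 m^3/s
Therefore the volumetric flow rate Q = 0.41413 m^3/s.


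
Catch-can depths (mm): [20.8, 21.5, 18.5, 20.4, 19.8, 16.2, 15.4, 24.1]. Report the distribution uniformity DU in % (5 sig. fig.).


Approach: apply the low-quarter distribution uniformity, DU = (mean of lowest quarter of readings / overall mean)*100.
sorted lowest 2 of 8: [15.4, 16.2] -> mean = 15.80000 mm
overall mean = 19.58750 mm
DU = (15.80000/19.58750)*100 = 80.664 %
Therefore the distribution uniformity DU = 80.664 %.


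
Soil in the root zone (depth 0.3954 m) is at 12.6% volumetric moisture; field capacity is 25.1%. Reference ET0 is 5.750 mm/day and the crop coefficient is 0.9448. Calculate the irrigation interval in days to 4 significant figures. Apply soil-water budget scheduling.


Approach: apply soil-water budget scheduling, SMD = (FC-theta)/100*depth*1000; ETc = ET0*Kc; interval = SMD/ETc.
Step 1 — soil moisture deficit:
  SMD = (25.1 - 12.6)/100 * 0.3954 * 1000 = 49.4250 mm
Step 2 — daily crop ET (ETc = ET0*Kc):
  ETc = 5.750 * 0.9448 = 5.43260 mm/day
Step 3 — irrigation interval (SMD/ETc):
  interval = 49.4250 / 5.43260 = 9.098 days
Therefore the irrigation interval = 9.098 days.


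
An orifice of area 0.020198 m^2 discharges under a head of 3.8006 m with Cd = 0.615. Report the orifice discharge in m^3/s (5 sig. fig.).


Approach: apply the orifice equation, Q = Cd*A*sqrt(2*g*h).
Q = 0.615 * 0.020198 * sqrt(2*9.81*3.8006) = 0.10727 m^3/s
Therefore the orifice discharge = 0.10727 m^3/s.


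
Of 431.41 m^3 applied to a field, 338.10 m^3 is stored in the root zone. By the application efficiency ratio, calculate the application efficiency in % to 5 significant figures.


Approach: apply the application efficiency ratio, Ea = (stored/applied)*100.
Ea = (338.10/431.41)*100 = 78.371 %
Therefore the application efficiency = 78.371 %.


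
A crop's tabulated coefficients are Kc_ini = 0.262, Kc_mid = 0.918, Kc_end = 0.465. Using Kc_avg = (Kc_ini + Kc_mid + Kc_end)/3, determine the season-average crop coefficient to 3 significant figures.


Kc_avg = (0.262 + 0.918 + 0.465)/3 = 0.548
Therefore the season-average crop coefficient = 0.548.


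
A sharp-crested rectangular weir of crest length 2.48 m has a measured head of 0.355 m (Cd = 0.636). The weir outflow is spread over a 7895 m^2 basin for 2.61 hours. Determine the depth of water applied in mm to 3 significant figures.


Approach: apply the rectangular weir equation with a volume-to-depth conversion, Q = (2/3)*Cd*L*sqrt(2g)*H^1.5; d = Q*t/A * 1000.
Step 1 — weir discharge:
  Q = (2/3)*0.636*2.48*sqrt(2*9.81)*0.355^1.5 = 0.98517 m^3/s
Step 2 — volume: V = 0.98517 * 2.61*3600 = 9256.6 m^3
Step 3 — depth: d = V/A * 1000 = 9256.6/7895 * 1000 = 1170 mm
Therefore the depth of water applied = 1170 mm.


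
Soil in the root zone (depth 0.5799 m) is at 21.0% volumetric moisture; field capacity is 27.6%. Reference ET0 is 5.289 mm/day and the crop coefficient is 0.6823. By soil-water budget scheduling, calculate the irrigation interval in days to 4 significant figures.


Approach: apply soil-water budget scheduling, SMD = (FC-theta)/100*depth*1000; ETc = ET0*Kc; interval = SMD/ETc.
Step 1 — soil moisture deficit:
  SMD = (27.6 - 21.0)/100 * 0.5799 * 1000 = 38.2734 mm
Step 2 — daily crop ET (ETc = ET0*Kc):
  ETc = 5.289 * 0.6823 = 3.60868 mm/day
Step 3 — irrigation interval (SMD/ETc):
  interval = 38.2734 / 3.60868 = 10.61 days
Therefore the irrigation interval = 10.61 days.


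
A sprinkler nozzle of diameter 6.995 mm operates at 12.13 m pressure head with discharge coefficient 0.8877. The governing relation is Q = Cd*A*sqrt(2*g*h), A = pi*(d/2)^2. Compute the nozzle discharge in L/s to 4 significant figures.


A = pi*(6.995e-3/2)^2 = 3.84296e-05 m^2
Q = 0.8877 * 3.84296e-05 * sqrt(2*9.81*12.13) * 1000 = 0.5263 L/s
Therefore the nozzle discharge = 0.5263 L/s.


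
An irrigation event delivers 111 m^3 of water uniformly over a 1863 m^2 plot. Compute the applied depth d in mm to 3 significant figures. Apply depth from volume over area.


Approach: apply depth from volume over area, d = (V/A)*1000.
d = (111 / 1863) * 1000 = 59.6 mm
Therefore the applied depth d = 59.6 mm.


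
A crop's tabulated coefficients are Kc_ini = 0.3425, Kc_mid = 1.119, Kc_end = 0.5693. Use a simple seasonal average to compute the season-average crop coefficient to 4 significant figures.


Approach: apply a simple seasonal average, Kc_avg = (Kc_ini + Kc_mid + Kc_end)/3.
Kc_avg = (0.3425 + 1.119 + 0.5693)/3 = 0.6769
Therefore the season-average crop coefficient = 0.6769.


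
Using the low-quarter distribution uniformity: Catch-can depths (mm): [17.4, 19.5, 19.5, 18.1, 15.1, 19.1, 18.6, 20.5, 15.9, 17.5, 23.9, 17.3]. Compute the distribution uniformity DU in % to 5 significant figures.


Approach: apply the low-quarter distribution uniformity, DU = (mean of lowest quarter of readings / overall mean)*100.
sorted lowest 3 of 12: [15.1, 15.9, 17.3] -> mean = 16.10000 mm
overall mean = 18.53333 mm
DU = (16.10000/18.53333)*100 = 86.871 %
Therefore the distribution uniformity DU = 86.871 %.


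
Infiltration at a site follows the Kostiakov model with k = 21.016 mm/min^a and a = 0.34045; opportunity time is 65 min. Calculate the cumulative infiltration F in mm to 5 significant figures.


Approach: apply the Kostiakov infiltration equation, F = k*t^a.
F = 21.016 * 65^0.34045 = 87.048 mm
Therefore the cumulative infiltration F = 87.048 mm.


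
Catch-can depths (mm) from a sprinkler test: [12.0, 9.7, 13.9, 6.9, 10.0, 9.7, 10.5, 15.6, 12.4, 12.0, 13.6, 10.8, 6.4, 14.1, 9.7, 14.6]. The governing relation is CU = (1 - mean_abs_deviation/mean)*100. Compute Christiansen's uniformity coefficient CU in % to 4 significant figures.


mean = 11.3688 mm
mean |d_i - mean| = 2.15625 mm
CU = (1 - 2.15625/11.3688)*100 = 81.03 %
Therefore Christiansen's uniformity coefficient CU = 81.03 %.


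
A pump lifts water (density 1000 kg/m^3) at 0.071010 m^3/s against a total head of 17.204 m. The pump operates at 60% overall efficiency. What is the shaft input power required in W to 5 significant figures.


Approach: apply hydraulic power then efficiency conversion, P = rho*g*Q*H; P_in = P/eta.
Step 1 — hydraulic power (P = rho*g*Q*H):
  P = 1000 * 9.81 * 0.071010 * 17.204 = 11984.45 W
Step 2 — input power: P_in = P/eta = 11984.45 / 0.6 = 19974 W
Therefore the shaft input power required = 19974 W.


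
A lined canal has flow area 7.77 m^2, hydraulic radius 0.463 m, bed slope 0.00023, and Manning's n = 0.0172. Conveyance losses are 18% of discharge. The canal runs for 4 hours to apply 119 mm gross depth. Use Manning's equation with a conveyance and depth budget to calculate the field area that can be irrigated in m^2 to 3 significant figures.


Approach: apply Manning's equation with a conveyance and depth budget, Q = (1/n)*A*R^(2/3)*S^(1/2); Q_field = Q*(1-loss); Area = Q_field*t/(d/1000).
Step 1 — canal discharge (Manning's equation):
  Q = (1/0.0172) * 7.77 * 0.463^(2/3) * 0.00023^(1/2) = 4.1003 m^3/s
Step 2 — delivered flow: Q_field = 4.1003*(1 - 18/100) = 3.3622 m^3/s
Step 3 — volume delivered: V = 3.3622 * 4*3600 = 48416 m^3
Step 4 — area served: A = V / (depth/1000) = 48416 / 0.119 = 407000 m^2
Therefore the field area that can be irrigated = 407000 m^2.


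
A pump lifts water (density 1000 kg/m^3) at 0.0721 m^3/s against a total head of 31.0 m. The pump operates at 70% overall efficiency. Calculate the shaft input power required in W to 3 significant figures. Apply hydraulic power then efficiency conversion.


Approach: apply hydraulic power then efficiency conversion, P = rho*g*Q*H; P_in = P/eta.
Step 1 — hydraulic power (P = rho*g*Q*H):
  P = 1000 * 9.81 * 0.0721 * 31.0 = 21926 W
Step 2 — input power: P_in = P/eta = 21926 / 0.7 = 31300 W
Therefore the shaft input power required = 31300 W.


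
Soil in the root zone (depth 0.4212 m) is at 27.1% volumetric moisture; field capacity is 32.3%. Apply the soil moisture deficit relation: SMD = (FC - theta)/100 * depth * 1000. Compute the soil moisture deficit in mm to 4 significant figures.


SMD = (32.3 - 27.1)/100 * 0.4212 * 1000 = 21.90 mm
Therefore the soil moisture deficit = 21.90 mm.


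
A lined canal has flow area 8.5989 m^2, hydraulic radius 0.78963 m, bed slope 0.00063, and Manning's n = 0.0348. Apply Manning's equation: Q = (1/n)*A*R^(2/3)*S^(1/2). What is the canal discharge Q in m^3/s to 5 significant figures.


Q = (1/0.0348) * 8.5989 * 0.78963^(2/3) * 0.00063^(1/2) = 5.2985 m^3/s
Therefore the canal discharge Q = 5.2985 m^3/s.


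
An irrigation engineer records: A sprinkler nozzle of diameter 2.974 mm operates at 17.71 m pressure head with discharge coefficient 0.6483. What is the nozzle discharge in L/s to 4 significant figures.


Approach: apply the orifice equation, Q = Cd*A*sqrt(2*g*h), A = pi*(d/2)^2.
A = pi*(2.974e-3/2)^2 = 6.94659e-06 m^2
Q = 0.6483 * 6.94659e-06 * sqrt(2*9.81*17.71) * 1000 = 0.08395 L/s
Therefore the nozzle discharge = 0.08395 L/s.


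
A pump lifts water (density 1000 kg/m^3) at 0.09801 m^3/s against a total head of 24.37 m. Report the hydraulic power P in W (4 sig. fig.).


Approach: apply the hydraulic power relation, P = rho*g*Q*H.
P = 1000 * 9.81 * 0.09801 * 24.37 = 23430 W
Therefore the hydraulic power P = 23430 W.


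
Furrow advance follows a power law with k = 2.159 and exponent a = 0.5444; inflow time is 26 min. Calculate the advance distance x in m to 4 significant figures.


Approach: apply the power-law advance function, x = k*t^a.
x = 2.159 * 26^0.5444 = 12.72 m
Therefore the advance distance x = 12.72 m.


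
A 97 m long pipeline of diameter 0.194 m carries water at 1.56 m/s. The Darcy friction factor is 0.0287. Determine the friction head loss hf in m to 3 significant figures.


Approach: apply the Darcy-Weisbach equation, hf = f*(L/D)*(v^2/(2g)).
hf = 0.0287 * (97/0.194) * (1.56^2 / (2*9.81))
hf = 1.78 m
Therefore the friction head loss hf = 1.78 m.


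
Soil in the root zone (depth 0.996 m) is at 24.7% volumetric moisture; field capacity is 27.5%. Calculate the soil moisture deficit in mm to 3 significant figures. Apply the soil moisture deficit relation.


Approach: apply the soil moisture deficit relation, SMD = (FC - theta)/100 * depth * 1000.
SMD = (27.5 - 24.7)/100 * 0.996 * 1000 = 27.9 mm
Therefore the soil moisture deficit = 27.9 mm.


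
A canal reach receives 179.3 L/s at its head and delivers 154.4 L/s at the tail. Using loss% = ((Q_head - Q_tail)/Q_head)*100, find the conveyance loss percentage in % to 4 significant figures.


loss = ((179.3 - 154.4)/179.3)*100 = 13.89 %
Therefore the conveyance loss percentage = 13.89 %.


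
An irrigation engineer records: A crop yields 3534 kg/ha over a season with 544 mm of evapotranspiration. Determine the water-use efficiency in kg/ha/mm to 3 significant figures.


Approach: apply the water-use efficiency ratio, WUE = yield/ET.
WUE = 3534 / 544 = 6.50 kg/ha/mm
Therefore the water-use efficiency = 6.50 kg/ha/mm.


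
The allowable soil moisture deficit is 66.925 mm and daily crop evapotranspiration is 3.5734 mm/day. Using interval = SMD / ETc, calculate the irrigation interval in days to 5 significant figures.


interval = 66.925 / 3.5734 = 18.729 days
Therefore the irrigation interval = 18.729 days.


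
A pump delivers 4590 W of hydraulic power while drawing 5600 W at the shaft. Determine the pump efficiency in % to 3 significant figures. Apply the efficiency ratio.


Approach: apply the efficiency ratio, eta = (P_out/P_in)*100.
eta = (4590 / 5600) * 100 = 82.0 %
Therefore the pump efficiency = 82.0 %.


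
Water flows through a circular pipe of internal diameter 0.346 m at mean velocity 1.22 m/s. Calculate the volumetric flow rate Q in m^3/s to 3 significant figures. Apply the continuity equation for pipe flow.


Approach: apply the continuity equation for pipe flow, Q = A * v with A = pi*(D/2)^2.
A = pi*(0.346/2)^2 = 0.094025 m^2
Q = 0.094025 * 1.22 = 0.115 m^3/s
Therefore the volumetric flow rate Q = 0.115 m^3/s.


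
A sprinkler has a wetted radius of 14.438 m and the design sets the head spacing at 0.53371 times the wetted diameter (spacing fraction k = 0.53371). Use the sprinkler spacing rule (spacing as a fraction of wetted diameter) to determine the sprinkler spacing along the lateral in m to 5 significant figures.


Approach: apply the sprinkler spacing rule (spacing as a fraction of wetted diameter), S = k*(2*R).
S = 0.53371 * (2 * 14.438) = 15.411 m
Therefore the sprinkler spacing along the lateral = 15.411 m.


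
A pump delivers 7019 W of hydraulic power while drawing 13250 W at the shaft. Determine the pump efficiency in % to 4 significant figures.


Approach: apply the efficiency ratio, eta = (P_out/P_in)*100.
eta = (7019 / 13250) * 100 = 52.97 %
Therefore the pump efficiency = 52.97 %.


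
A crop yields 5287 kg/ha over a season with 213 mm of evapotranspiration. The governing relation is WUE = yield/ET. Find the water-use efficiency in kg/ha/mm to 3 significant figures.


WUE = 5287 / 213 = 24.8 kg/ha/mm
Therefore the water-use efficiency = 24.8 kg/ha/mm.


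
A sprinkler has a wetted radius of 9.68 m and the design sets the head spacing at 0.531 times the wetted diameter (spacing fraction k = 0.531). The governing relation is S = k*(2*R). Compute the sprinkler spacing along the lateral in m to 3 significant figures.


S = 0.531 * (2 * 9.68) = 10.3 m
Therefore the sprinkler spacing along the lateral = 10.3 m.


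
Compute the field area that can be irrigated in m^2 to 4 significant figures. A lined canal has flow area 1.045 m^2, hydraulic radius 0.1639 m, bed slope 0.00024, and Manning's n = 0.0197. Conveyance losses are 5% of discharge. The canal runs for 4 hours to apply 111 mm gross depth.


Approach: apply Manning's equation with a conveyance and depth budget, Q = (1/n)*A*R^(2/3)*S^(1/2); Q_field = Q*(1-loss); Area = Q_field*t/(d/1000).
Step 1 — canal discharge (Manning's equation):
  Q = (1/0.0197) * 1.045 * 0.1639^(2/3) * 0.00024^(1/2) = 0.246117 m^3/s
Step 2 — delivered flow: Q_field = 0.246117*(1 - 5/100) = 0.233811 m^3/s
Step 3 — volume delivered: V = 0.233811 * 4*3600 = 3366.88 m^3
Step 4 — area served: A = V / (depth/1000) = 3366.88 / 0.111 = 30330 m^2
Therefore the field area that can be irrigated = 30330 m^2.


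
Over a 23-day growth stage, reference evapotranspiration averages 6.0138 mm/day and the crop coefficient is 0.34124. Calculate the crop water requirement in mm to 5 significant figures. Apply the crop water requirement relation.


Approach: apply the crop water requirement relation, CWR = ET0 * Kc * days.
CWR = 6.0138 * 0.34124 * 23 = 47.199 mm
Therefore the crop water requirement = 47.199 mm.


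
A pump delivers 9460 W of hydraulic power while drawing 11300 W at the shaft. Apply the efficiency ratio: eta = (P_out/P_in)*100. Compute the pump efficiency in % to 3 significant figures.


eta = (9460 / 11300) * 100 = 83.7 %
Therefore the pump efficiency = 83.7 %.


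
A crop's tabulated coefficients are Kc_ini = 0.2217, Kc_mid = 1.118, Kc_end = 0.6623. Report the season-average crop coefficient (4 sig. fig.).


Approach: apply a simple seasonal average, Kc_avg = (Kc_ini + Kc_mid + Kc_end)/3.
Kc_avg = (0.2217 + 1.118 + 0.6623)/3 = 0.6673
Therefore the season-average crop coefficient = 0.6673.


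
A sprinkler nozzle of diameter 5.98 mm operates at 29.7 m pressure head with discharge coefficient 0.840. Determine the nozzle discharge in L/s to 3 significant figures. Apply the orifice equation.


Approach: apply the orifice equation, Q = Cd*A*sqrt(2*g*h), A = pi*(d/2)^2.
A = pi*(5.98e-3/2)^2 = 2.8086e-05 m^2
Q = 0.840 * 2.8086e-05 * sqrt(2*9.81*29.7) * 1000 = 0.570 L/s
Therefore the nozzle discharge = 0.570 L/s.


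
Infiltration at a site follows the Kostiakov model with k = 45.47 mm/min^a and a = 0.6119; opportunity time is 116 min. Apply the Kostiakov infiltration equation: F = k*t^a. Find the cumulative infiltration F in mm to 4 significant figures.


F = 45.47 * 116^0.6119 = 833.6 mm
Therefore the cumulative infiltration F = 833.6 mm.


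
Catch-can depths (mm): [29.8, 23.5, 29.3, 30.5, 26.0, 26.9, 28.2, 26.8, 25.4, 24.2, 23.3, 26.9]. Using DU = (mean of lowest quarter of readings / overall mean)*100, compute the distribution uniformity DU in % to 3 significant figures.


sorted lowest 3 of 12: [23.3, 23.5, 24.2] -> mean = 23.667 mm
overall mean = 26.733 mm
DU = (23.667/26.733)*100 = 88.5 %
Therefore the distribution uniformity DU = 88.5 %.


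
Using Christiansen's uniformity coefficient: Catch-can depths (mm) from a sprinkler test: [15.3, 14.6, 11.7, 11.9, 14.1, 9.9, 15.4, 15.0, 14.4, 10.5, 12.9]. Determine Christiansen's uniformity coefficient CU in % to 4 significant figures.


Approach: apply Christiansen's uniformity coefficient, CU = (1 - mean_abs_deviation/mean)*100.
mean = 13.2455 mm
mean |d_i - mean| = 1.69587 mm
CU = (1 - 1.69587/13.2455)*100 = 87.20 %
Therefore Christiansen's uniformity coefficient CU = 87.20 %.


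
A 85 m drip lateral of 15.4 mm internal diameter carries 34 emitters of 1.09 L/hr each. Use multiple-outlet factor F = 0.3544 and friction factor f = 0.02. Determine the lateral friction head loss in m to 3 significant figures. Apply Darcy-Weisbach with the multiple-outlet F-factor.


Approach: apply Darcy-Weisbach with the multiple-outlet F-factor, Q = n*q/(3600*1000) m^3/s; v = Q/A; hf = F*f*(L/D)*(v^2/(2g)).
Q = 34*1.09/(3600*1000) = 1.0294e-05 m^3/s
A = pi*(15.4e-3/2)^2 = 1.8627e-04 m^2, so v = Q/A = 0.055268 m/s
hf = 0.3544*0.02*(85/0.0154)*(0.055268^2/(2*9.81)) = 0.00609 m
Therefore the lateral friction head loss = 0.00609 m.


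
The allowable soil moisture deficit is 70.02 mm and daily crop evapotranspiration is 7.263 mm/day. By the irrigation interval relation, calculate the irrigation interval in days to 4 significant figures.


Approach: apply the irrigation interval relation, interval = SMD / ETc.
interval = 70.02 / 7.263 = 9.641 days
Therefore the irrigation interval = 9.641 days.


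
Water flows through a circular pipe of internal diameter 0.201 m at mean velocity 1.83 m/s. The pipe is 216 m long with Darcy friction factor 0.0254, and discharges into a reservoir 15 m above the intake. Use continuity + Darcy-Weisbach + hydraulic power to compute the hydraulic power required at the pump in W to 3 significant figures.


Approach: apply continuity + Darcy-Weisbach + hydraulic power, Q = A*v; hf = f*(L/D)*(v^2/(2g)); H = static + hf; P = rho*g*Q*H.
Step 1 — flow rate (continuity, Q = A*v):
  A = pi*(0.201/2)^2 = 0.031731 m^2
  Q = 0.031731 * 1.83 = 0.058067 m^3/s
Step 2 — friction head loss (Darcy-Weisbach):
  hf = 0.0254 * (216/0.201) * (1.83^2 / (2*9.81))
  hf = 4.6590 m
Step 3 — total head: H = 15 + 4.6590 = 19.659 m
Step 4 — hydraulic power (P = rho*g*Q*H):
  P = 1000 * 9.81 * 0.058067 * 19.659 = 11200 W
Therefore the hydraulic power required at the pump = 11200 W.


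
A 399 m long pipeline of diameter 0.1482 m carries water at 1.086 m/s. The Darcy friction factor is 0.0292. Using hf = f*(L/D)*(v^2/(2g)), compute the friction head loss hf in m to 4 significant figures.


hf = 0.0292 * (399/0.1482) * (1.086^2 / (2*9.81))
hf = 4.726 m
Therefore the friction head loss hf = 4.726 m.


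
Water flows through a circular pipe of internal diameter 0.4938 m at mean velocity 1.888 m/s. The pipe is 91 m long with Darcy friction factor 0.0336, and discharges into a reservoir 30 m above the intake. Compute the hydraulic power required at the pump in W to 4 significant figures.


Approach: apply continuity + Darcy-Weisbach + hydraulic power, Q = A*v; hf = f*(L/D)*(v^2/(2g)); H = static + hf; P = rho*g*Q*H.
Step 1 — flow rate (continuity, Q = A*v):
  A = pi*(0.4938/2)^2 = 0.191510 m^2
  Q = 0.191510 * 1.888 = 0.361571 m^3/s
Step 2 — friction head loss (Darcy-Weisbach):
  hf = 0.0336 * (91/0.4938) * (1.888^2 / (2*9.81))
  hf = 1.12495 m
Step 3 — total head: H = 30 + 1.12495 = 31.1250 m
Step 4 — hydraulic power (P = rho*g*Q*H):
  P = 1000 * 9.81 * 0.361571 * 31.1250 = 110400 W
Therefore the hydraulic power required at the pump = 110400 W.


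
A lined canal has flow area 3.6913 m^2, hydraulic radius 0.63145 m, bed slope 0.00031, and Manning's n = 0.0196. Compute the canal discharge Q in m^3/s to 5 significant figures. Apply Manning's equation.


Approach: apply Manning's equation, Q = (1/n)*A*R^(2/3)*S^(1/2).
Q = (1/0.0196) * 3.6913 * 0.63145^(2/3) * 0.00031^(1/2) = 2.4406 m^3/s
Therefore the canal discharge Q = 2.4406 m^3/s.


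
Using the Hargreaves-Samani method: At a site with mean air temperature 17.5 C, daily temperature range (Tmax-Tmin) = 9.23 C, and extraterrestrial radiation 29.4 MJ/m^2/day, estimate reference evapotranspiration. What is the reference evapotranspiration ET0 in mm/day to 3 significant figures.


Approach: apply the Hargreaves-Samani method, ET0 = 0.0023*(Tmean+17.8)*sqrt(Tmax-Tmin)*0.408*Ra.
ET0 = 0.0023*(17.5+17.8)*sqrt(9.23)*0.408*29.4 = 2.96 mm/day
Therefore the reference evapotranspiration ET0 = 2.96 mm/day.


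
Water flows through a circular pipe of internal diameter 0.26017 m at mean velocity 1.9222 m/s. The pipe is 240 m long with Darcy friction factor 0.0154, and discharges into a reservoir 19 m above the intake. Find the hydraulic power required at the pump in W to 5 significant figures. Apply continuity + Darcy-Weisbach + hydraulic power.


Approach: apply continuity + Darcy-Weisbach + hydraulic power, Q = A*v; hf = f*(L/D)*(v^2/(2g)); H = static + hf; P = rho*g*Q*H.
Step 1 — flow rate (continuity, Q = A*v):
  A = pi*(0.26017/2)^2 = 0.05316237 m^2
  Q = 0.05316237 * 1.9222 = 0.1021887 m^3/s
Step 2 — friction head loss (Darcy-Weisbach):
  hf = 0.0154 * (240/0.26017) * (1.9222^2 / (2*9.81))
  hf = 2.675302 m
Step 3 — total head: H = 19 + 2.675302 = 21.67530 m
Step 4 — hydraulic power (P = rho*g*Q*H):
  P = 1000 * 9.81 * 0.1021887 * 21.67530 = 21729 W
Therefore the hydraulic power required at the pump = 21729 W.


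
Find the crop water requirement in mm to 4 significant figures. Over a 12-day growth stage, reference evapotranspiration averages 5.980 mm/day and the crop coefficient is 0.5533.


Approach: apply the crop water requirement relation, CWR = ET0 * Kc * days.
CWR = 5.980 * 0.5533 * 12 = 39.70 mm
Therefore the crop water requirement = 39.70 mm.


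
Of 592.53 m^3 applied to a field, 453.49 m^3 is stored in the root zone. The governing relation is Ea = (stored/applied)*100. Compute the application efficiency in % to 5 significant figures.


Ea = (453.49/592.53)*100 = 76.535 %
Therefore the application efficiency = 76.535 %.


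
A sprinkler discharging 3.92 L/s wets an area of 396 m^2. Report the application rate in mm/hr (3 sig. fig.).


Approach: apply the application rate relation, rate = (Q/A)*3600.
rate = (3.92 / 396) * 3600 = 35.6 mm/hr
Therefore the application rate = 35.6 mm/hr.


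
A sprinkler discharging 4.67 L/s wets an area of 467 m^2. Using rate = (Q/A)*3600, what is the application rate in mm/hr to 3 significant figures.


rate = (4.67 / 467) * 3600 = 36.0 mm/hr
Therefore the application rate = 36.0 mm/hr.


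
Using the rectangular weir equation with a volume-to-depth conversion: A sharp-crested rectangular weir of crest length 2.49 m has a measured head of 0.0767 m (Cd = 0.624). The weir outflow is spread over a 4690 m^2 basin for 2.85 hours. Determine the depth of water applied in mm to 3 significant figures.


Approach: apply the rectangular weir equation with a volume-to-depth conversion, Q = (2/3)*Cd*L*sqrt(2g)*H^1.5; d = Q*t/A * 1000.
Step 1 — weir discharge:
  Q = (2/3)*0.624*2.49*sqrt(2*9.81)*0.0767^1.5 = 0.097462 m^3/s
Step 2 — volume: V = 0.097462 * 2.85*3600 = 999.96 m^3
Step 3 — depth: d = V/A * 1000 = 999.96/4690 * 1000 = 213 mm
Therefore the depth of water applied = 213 mm.


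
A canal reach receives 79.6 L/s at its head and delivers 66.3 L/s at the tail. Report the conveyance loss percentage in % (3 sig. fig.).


Approach: apply the conveyance loss ratio, loss% = ((Q_head - Q_tail)/Q_head)*100.
loss = ((79.6 - 66.3)/79.6)*100 = 16.7 %
Therefore the conveyance loss percentage = 16.7 %.


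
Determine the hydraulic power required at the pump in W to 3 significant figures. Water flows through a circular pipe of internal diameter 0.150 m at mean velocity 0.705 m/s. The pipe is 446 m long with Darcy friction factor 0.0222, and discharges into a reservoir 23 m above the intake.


Approach: apply continuity + Darcy-Weisbach + hydraulic power, Q = A*v; hf = f*(L/D)*(v^2/(2g)); H = static + hf; P = rho*g*Q*H.
Step 1 — flow rate (continuity, Q = A*v):
  A = pi*(0.150/2)^2 = 0.017671 m^2
  Q = 0.017671 * 0.705 = 0.012458 m^3/s
Step 2 — friction head loss (Darcy-Weisbach):
  hf = 0.0222 * (446/0.150) * (0.705^2 / (2*9.81))
  hf = 1.6722 m
Step 3 — total head: H = 23 + 1.6722 = 24.672 m
Step 4 — hydraulic power (P = rho*g*Q*H):
  P = 1000 * 9.81 * 0.012458 * 24.672 = 3020 W
Therefore the hydraulic power required at the pump = 3020 W.
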